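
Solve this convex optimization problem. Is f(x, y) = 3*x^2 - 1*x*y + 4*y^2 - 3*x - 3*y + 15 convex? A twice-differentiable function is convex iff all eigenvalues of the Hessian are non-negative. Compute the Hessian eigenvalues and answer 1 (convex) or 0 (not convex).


The Hessian of f(x,y) = 3*x^2 - 1*x*y + 4*y^2 - 3*x - 3*y + 15 is:
H = [[6, -1], [-1, 8]]
Trace = 6 + 8 = 14
Determinant = 6*8 - (-1)^2 = 47
Discriminant = (14)^2 - 4*47 = 8.0
Eigenvalues: lambda_1 = 5.5858, lambda_2 = 8.4142
The function is convex.

1


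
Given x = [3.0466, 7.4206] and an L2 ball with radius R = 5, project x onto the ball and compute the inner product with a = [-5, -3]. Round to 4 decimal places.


Step 1: Compute ||x|| (intermediates to 6 decimals).
||x|| = sqrt(3.0466^2 + 7.4206^2) = 8.021663
Step 2: Project.
Since ||x|| > R, scale = R/||x|| = 5/8.021663 = 0.623312, proj(x) = scale * x
proj(x) = [1.898982, 4.625349]
Step 3: Dot product.
a^T * proj(x) = -5*1.898982 - 3*4.625349 = -23.371


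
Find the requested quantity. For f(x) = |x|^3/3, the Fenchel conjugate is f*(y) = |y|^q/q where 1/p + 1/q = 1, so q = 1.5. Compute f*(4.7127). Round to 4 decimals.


The conjugate exponent q satisfies 1/p + 1/q = 1.
p = 3, so q = 3/(3 - 1) = 1.5
|y|^q = 4.7127^1.5 = 10.2307
f*(4.7127) = 10.2307 / 1.5 = 6.8205


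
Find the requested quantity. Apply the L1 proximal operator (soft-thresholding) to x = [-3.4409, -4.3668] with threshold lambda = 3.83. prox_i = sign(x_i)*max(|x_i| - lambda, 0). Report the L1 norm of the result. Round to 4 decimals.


Soft-thresholding with lambda = 3.83:
prox(-3.4409) = sign(-3.4409)*max(|-3.4409| - 3.83, 0) = 0.0
prox(-4.3668) = sign(-4.3668)*max(|-4.3668| - 3.83, 0) = -0.5368
prox(x) = [0.0, -0.5368]
||prox(x)||_1 = 0.0 + 0.5368 = 0.5368


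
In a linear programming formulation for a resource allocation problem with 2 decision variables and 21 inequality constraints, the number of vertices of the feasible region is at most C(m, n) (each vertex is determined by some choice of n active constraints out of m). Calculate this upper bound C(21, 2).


Each vertex corresponds to some choice of n active constraints out of m, so the number of vertices is at most C(m, n) = m! / (n!(m-n)!).
m = 21, n = 2
Numerator: 21 * 20
Denominator: 2! = 2
C(21, 2) = 210


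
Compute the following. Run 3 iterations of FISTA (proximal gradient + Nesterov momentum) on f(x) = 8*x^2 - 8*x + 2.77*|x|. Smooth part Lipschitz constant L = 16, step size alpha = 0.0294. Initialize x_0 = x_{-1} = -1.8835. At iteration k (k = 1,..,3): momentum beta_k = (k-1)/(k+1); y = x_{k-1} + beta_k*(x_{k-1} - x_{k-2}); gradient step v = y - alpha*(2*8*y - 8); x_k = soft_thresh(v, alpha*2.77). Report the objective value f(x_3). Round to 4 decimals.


FISTA on f(x) = 8*x^2 - 8*x + 2.77*|x|
L = 16, alpha = 0.0294
Iteration 1: beta = 0.0, y = -1.8835 + 0.0*(-1.8835 + 1.8835) = -1.8835
  grad(y) = -38.136, v = y - alpha*grad = -0.7623
  prox(v) = soft_thresh(-0.7623, 0.0814) = -0.6809
Iteration 2: beta = 0.3333, y = -0.6809 + 0.3333*(-0.6809 + 1.8835) = -0.28
  grad(y) = -12.4798, v = y - alpha*grad = 0.0869
  prox(v) = soft_thresh(0.0869, 0.0814) = 0.0055
Iteration 3: beta = 0.5, y = 0.0055 + 0.5*(0.0055 + 0.6809) = 0.3487
  grad(y) = -2.4215, v = y - alpha*grad = 0.4198
  prox(v) = soft_thresh(0.4198, 0.0814) = 0.3384
f(x_3) = 8*0.3384^2 - 8*0.3384 + 2.77*|0.3384| = -0.8537


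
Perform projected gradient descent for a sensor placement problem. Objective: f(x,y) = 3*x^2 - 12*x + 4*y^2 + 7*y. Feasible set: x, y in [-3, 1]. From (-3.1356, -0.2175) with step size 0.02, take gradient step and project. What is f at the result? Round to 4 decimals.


Step 1: Compute gradient at (-3.1356, -0.2175).
grad_x = 2*3*-3.1356 - 12 = -30.8136
grad_y = 2*4*-0.2175 + 7 = 5.26
Step 2: Gradient step.
x_raw = -3.1356 - 0.02*-30.8136 = -2.5193
y_raw = -0.2175 - 0.02*5.26 = -0.3227
Step 3: Project onto [-3, 1].
x_proj = clip(-2.5193) = -2.5193
y_proj = clip(-0.3227) = -0.3227
Step 4: Evaluate f.
f(-2.5193, -0.3227) = 47.4306


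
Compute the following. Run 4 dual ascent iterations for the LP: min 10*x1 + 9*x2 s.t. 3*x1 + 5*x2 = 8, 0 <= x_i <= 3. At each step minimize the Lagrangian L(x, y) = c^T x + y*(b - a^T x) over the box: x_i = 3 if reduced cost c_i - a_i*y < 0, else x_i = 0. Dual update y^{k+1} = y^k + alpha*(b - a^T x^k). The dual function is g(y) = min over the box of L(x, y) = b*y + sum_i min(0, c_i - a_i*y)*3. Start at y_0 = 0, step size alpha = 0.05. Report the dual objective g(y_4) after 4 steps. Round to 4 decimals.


Dual ascent for LP: min 10*x1 + 9*x2, 3*x1 + 5*x2 = 8, 0 <= x_i <= 3
Step 1: y^k = 0.0, reduced costs: (10.0, 9.0)
  x^k = (0.0, 0.0), subgradient = b - a^T x = 8.0
  y^{k+1} = 0.0 + 0.05*8.0 = 0.4
Step 2: y^k = 0.4, reduced costs: (8.8, 7.0)
  x^k = (0.0, 0.0), subgradient = b - a^T x = 8.0
  y^{k+1} = 0.4 + 0.05*8.0 = 0.8
Step 3: y^k = 0.8, reduced costs: (7.6, 5.0)
  x^k = (0.0, 0.0), subgradient = b - a^T x = 8.0
  y^{k+1} = 0.8 + 0.05*8.0 = 1.2
Step 4: y^k = 1.2, reduced costs: (6.4, 3.0)
  x^k = (0.0, 0.0), subgradient = b - a^T x = 8.0
  y^{k+1} = 1.2 + 0.05*8.0 = 1.6
Dual objective at y_4 = 1.6: reduced costs (5.2, 1.0), box minimizer x = (0.0, 0.0)
g(y_4) = b*y + (c1 - a1*y)*x1 + (c2 - a2*y)*x2 = 8*1.6 + 5.2*0.0 + 1.0*0.0 = 12.8 + 0.0 + 0.0 = 12.8


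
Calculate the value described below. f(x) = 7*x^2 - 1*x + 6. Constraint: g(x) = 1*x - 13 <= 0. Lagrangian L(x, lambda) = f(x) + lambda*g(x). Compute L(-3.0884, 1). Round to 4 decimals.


Step 1: Evaluate f(x).
f(-3.0884) = 7*(-3.0884)^2 - 1*(-3.0884) + 6 = 75.8559
Step 2: Evaluate g(x).
g(-3.0884) = 1*-3.0884 - 13 = -16.0884
Step 3: Compute Lagrangian.
L = 75.8559 + 1*-16.0884 = 59.7675


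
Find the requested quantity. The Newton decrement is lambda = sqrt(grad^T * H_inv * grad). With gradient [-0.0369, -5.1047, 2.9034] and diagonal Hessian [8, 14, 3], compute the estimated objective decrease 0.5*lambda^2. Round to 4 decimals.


Step 1: H is diagonal, so H^(-1) * g = [-0.0046, -0.3646, 0.9678].
Step 2: g^T H^(-1) g = sum_i g_i^2 / H_ii
  = (-0.0369)^2/8 + (-5.1047)^2/14 + (2.9034)^2/3
  = 0.0002 + 1.8613 + 2.8099 = 4.6714
Step 3: Objective decrease = 0.5 * g^T H^(-1) g = 2.3357


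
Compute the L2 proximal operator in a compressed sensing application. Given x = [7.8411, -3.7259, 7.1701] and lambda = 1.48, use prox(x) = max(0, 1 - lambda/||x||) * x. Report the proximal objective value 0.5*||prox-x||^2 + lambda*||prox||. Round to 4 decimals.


Step 1: Compute ||x||.
||x|| = 11.2595
Step 2: Compute scaling factor.
scale = max(0, 1 - 1.48/11.2595) = 0.8686
Step 3: prox(x) = [6.8104, -3.2361, 6.2276]
||prox(x)|| = 9.7795
Step 4: Proximal objective.
0.5*||prox-x||^2 = 1.0952
lambda*||prox|| = 14.4737
Total = 15.5688


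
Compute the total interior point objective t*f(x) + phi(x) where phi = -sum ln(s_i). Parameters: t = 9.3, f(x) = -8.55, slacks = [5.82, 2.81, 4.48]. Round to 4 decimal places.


Step 1: Compute log-barrier.
ln values: [1.7613, 1.0332, 1.4996]
phi = -(1.7613 + 1.0332 + 1.4996) = -4.2941
Step 2: Compute augmented objective.
t*f(x) = 9.3*-8.55 = -79.515
Total = -79.515 - 4.2941 = -83.8091


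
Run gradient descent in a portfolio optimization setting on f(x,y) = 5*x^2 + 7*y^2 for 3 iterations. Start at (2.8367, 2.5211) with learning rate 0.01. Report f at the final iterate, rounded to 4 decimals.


Gradient descent on f(x,y) = 5*x^2 + 7*y^2.
Starting point: (2.8367, 2.5211), alpha = 0.01
Step 1: grad_x = 2*5*2.8367 = 28.367, grad_y = 2*7*2.5211 = 35.2954
  x_1 = 2.8367 - 0.01*28.367 = 2.553
  y_1 = 2.5211 - 0.01*35.2954 = 2.1681
Step 2: grad_x = 2*5*2.553 = 25.5303, grad_y = 2*7*2.1681 = 30.354
  x_2 = 2.553 - 0.01*25.5303 = 2.2977
  y_2 = 2.1681 - 0.01*30.354 = 1.8646
Step 3: grad_x = 2*5*2.2977 = 22.9773, grad_y = 2*7*1.8646 = 26.1045
  x_3 = 2.2977 - 0.01*22.9773 = 2.068
  y_3 = 1.8646 - 0.01*26.1045 = 1.6036
f(2.068, 1.6036) = 5*2.068^2 + 7*1.6036^2 = 39.382


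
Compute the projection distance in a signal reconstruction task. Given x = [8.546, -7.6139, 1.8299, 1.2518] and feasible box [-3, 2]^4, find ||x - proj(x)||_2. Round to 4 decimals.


Project each component onto [-3, 2].
clip(8.546) = 2.0, clip(-7.6139) = -3.0, clip(1.8299) = 1.8299, clip(1.2518) = 1.2518
Projection = [2.0, -3.0, 1.8299, 1.2518]
Squared diffs: [42.8501, 21.2881, 0.0, 0.0]
Distance = sqrt(64.1382) = 8.0086


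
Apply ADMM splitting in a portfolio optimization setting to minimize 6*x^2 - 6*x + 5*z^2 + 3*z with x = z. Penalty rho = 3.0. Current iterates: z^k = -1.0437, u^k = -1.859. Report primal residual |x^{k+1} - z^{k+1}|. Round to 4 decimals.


ADMM iteration with rho = 3.0, z^k = -1.0437, u^k = -1.859
Step 1: x-update.
Minimize 6*x^2 - 6*x + (3.0/2)*(x + 1.0437 - 1.859)^2
FOC: (2*6 + 3.0)*x = 6 + 3.0*(-1.0437 + 1.859)
x^{k+1} = 0.5631
Step 2: z-update.
Minimize 5*z^2 + 3*z + (3.0/2)*(0.5631 - z - 1.859)^2
FOC: (2*5 + 3.0)*z = -3 + 3.0*(0.5631 - 1.859)
z^{k+1} = -0.5298
Step 3: u-update.
u^{k+1} = -1.859 + 0.5631 + 0.5298 = -0.7661
Step 4: Primal residual = |0.5631 + 0.5298| = 1.0929


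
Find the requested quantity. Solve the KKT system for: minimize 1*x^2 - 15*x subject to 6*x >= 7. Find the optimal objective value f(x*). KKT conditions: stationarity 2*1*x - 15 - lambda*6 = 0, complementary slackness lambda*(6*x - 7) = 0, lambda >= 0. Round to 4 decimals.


Step 1: Try lambda = 0 (constraint inactive).
Stationarity: 2*1*x - 15 = 0
x* = 15/(2*1) = 7.5
Check constraint: 6*7.5 = 45.0 >= 7 -- satisfied.
Step 2: Compute optimal value.
f(x*) = 1*7.5^2 - 15*7.5 = -56.25


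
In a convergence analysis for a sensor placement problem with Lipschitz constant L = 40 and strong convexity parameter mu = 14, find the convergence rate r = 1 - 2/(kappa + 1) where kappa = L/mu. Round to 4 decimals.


Step 1: Compute the condition number.
kappa = L/mu = 40/14 = 2.8571
Step 2: Compute the convergence rate.
r = 1 - 2/(kappa + 1) = 1 - 2*mu/(L + mu) = (L - mu)/(L + mu) = 26/54 = 0.4815


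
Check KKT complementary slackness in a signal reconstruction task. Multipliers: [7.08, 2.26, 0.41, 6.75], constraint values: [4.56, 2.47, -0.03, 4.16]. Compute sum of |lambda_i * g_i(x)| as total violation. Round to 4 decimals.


KKT complementary slackness check:
lambda_1 * g_1 = 7.08 * 4.56 = 32.2848
lambda_2 * g_2 = 2.26 * 2.47 = 5.5822
lambda_3 * g_3 = 0.41 * -0.03 = -0.0123
lambda_4 * g_4 = 6.75 * 4.16 = 28.08
Total violation = 32.2848 + 5.5822 + 0.0123 + 28.08 = 65.9593


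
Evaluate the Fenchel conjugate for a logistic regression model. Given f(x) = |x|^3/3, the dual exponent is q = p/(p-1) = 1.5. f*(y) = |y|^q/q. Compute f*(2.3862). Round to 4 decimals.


The conjugate exponent q satisfies 1/p + 1/q = 1.
p = 3, so q = 3/(3 - 1) = 1.5
|y|^q = 2.3862^1.5 = 3.686
f*(2.3862) = 3.686 / 1.5 = 2.4574


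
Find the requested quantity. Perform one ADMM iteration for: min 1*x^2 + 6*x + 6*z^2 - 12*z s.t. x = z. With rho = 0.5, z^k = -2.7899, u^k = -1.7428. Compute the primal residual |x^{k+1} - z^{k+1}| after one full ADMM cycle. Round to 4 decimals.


ADMM iteration with rho = 0.5, z^k = -2.7899, u^k = -1.7428
Step 1: x-update.
Minimize 1*x^2 + 6*x + (0.5/2)*(x + 2.7899 - 1.7428)^2
FOC: (2*1 + 0.5)*x = -6 + 0.5*(-2.7899 + 1.7428)
x^{k+1} = -2.6094
Step 2: z-update.
Minimize 6*z^2 - 12*z + (0.5/2)*(-2.6094 - z - 1.7428)^2
FOC: (2*6 + 0.5)*z = 12 + 0.5*(-2.6094 - 1.7428)
z^{k+1} = 0.7859
Step 3: u-update.
u^{k+1} = -1.7428 - 2.6094 - 0.7859 = -5.1381
Step 4: Primal residual = |-2.6094 - 0.7859| = 3.3953


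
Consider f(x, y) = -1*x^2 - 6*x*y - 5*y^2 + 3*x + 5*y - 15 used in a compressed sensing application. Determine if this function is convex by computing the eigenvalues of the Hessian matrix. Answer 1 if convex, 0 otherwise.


The Hessian of f(x,y) = -1*x^2 - 6*x*y - 5*y^2 + 3*x + 5*y - 15 is:
H = [[-2, -6], [-6, -10]]
Trace = -2 - 10 = -12
Determinant = -2*-10 - (-6)^2 = -16
Discriminant = (-12)^2 - 4*-16 = 208.0
Eigenvalues: lambda_1 = -13.2111, lambda_2 = 1.2111
The function is not convex.

0


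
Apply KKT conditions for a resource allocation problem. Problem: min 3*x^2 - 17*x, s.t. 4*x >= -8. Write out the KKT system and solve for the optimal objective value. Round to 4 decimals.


Step 1: Try lambda = 0 (constraint inactive).
Stationarity: 2*3*x - 17 = 0
x* = 17/(2*3) = 17/6 = 2.8333 (rounded; the exact value 17/6 is used below)
Check constraint: 4*2.8333 = 11.3332 >= -8 -- satisfied.
Step 2: Compute optimal value.
f(x*) = 3*(17/6)^2 - 17*(17/6) = -24.0833


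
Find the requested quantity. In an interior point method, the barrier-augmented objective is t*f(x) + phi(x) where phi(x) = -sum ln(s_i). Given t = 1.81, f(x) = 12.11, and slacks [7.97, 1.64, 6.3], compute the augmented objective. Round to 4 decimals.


Step 1: Compute log-barrier.
ln values: [2.0757, 0.4947, 1.8405]
phi = -(2.0757 + 0.4947 + 1.8405) = -4.4109
Step 2: Compute augmented objective.
t*f(x) = 1.81*12.11 = 21.9191
Total = 21.9191 - 4.4109 = 17.5082


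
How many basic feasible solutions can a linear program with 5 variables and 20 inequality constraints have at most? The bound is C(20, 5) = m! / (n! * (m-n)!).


Each vertex corresponds to some choice of n active constraints out of m, so the number of vertices is at most C(m, n) = m! / (n!(m-n)!).
m = 20, n = 5
Numerator: 20 * 19 * 18 * 17 * 16
Denominator: 5! = 120
C(20, 5) = 15504


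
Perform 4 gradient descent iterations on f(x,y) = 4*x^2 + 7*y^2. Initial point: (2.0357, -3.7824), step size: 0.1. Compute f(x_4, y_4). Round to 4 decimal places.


Gradient descent on f(x,y) = 4*x^2 + 7*y^2.
Starting point: (2.0357, -3.7824), alpha = 0.1
Step 1: grad_x = 2*4*2.0357 = 16.2856, grad_y = 2*7*-3.7824 = -52.9536
  x_1 = 2.0357 - 0.1*16.2856 = 0.4071
  y_1 = -3.7824 - 0.1*-52.9536 = 1.513
Step 2: grad_x = 2*4*0.4071 = 3.2571, grad_y = 2*7*1.513 = 21.1814
  x_2 = 0.4071 - 0.1*3.2571 = 0.0814
  y_2 = 1.513 - 0.1*21.1814 = -0.6052
Step 3: grad_x = 2*4*0.0814 = 0.6514, grad_y = 2*7*-0.6052 = -8.4726
  x_3 = 0.0814 - 0.1*0.6514 = 0.0163
  y_3 = -0.6052 - 0.1*-8.4726 = 0.2421
Step 4: grad_x = 2*4*0.0163 = 0.1303, grad_y = 2*7*0.2421 = 3.389
  x_4 = 0.0163 - 0.1*0.1303 = 0.0033
  y_4 = 0.2421 - 0.1*3.389 = -0.0968
f(0.0033, -0.0968) = 4*0.0033^2 + 7*(-0.0968)^2 = 0.0657


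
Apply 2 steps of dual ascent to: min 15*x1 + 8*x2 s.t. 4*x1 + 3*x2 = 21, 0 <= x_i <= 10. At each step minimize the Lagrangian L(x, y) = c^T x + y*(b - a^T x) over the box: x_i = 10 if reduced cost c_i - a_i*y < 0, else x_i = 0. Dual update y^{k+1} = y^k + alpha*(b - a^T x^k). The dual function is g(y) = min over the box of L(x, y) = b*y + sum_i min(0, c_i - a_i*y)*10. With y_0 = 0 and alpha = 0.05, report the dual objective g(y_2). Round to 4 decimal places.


Dual ascent for LP: min 15*x1 + 8*x2, 4*x1 + 3*x2 = 21, 0 <= x_i <= 10
Step 1: y^k = 0.0, reduced costs: (15.0, 8.0)
  x^k = (0.0, 0.0), subgradient = b - a^T x = 21.0
  y^{k+1} = 0.0 + 0.05*21.0 = 1.05
Step 2: y^k = 1.05, reduced costs: (10.8, 4.85)
  x^k = (0.0, 0.0), subgradient = b - a^T x = 21.0
  y^{k+1} = 1.05 + 0.05*21.0 = 2.1
Dual objective at y_2 = 2.1: reduced costs (6.6, 1.7), box minimizer x = (0.0, 0.0)
g(y_2) = b*y + (c1 - a1*y)*x1 + (c2 - a2*y)*x2 = 21*2.1 + 6.6*0.0 + 1.7*0.0 = 44.1 + 0.0 + 0.0 = 44.1


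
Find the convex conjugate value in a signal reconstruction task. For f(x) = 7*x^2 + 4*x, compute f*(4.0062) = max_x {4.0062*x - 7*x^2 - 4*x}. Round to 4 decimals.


f*(y) = sup_x {y*x - a*x^2 - b*x} = sup_x {(y-b)*x - a*x^2}
FOC: (y - b) - 2a*x = 0 => x* = (y - b)/(2a)
x* = (4.0062 - 4)/(2*7) = 0.0004
f*(4.0062) = (y-b)^2/(4a) = (4.0062 - 4)^2/(4*7)
= 0.0/28 = 0.0


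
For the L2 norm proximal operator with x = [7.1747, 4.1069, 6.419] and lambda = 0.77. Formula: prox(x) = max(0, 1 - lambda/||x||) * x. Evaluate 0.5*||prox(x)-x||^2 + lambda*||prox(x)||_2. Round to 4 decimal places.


Step 1: Compute ||x||.
||x|| = 10.4664
Step 2: Compute scaling factor.
scale = max(0, 1 - 0.77/10.4664) = 0.9264
Step 3: prox(x) = [6.6469, 3.8048, 5.9468]
||prox(x)|| = 9.6964
Step 4: Proximal objective.
0.5*||prox-x||^2 = 0.2965
lambda*||prox|| = 7.4662
Total = 7.7627


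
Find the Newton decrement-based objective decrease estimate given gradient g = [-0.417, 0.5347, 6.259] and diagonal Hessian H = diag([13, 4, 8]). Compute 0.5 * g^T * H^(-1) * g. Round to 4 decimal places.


Step 1: H is diagonal, so H^(-1) * g = [-0.0321, 0.1337, 0.7824].
Step 2: g^T H^(-1) g = sum_i g_i^2 / H_ii
  = (-0.417)^2/13 + (0.5347)^2/4 + (6.259)^2/8
  = 0.0134 + 0.0715 + 4.8969 = 4.9817
Step 3: Objective decrease = 0.5 * g^T H^(-1) g = 2.4909


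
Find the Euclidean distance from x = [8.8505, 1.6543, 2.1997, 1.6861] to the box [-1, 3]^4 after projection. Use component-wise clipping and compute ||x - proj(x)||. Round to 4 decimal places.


Project each component onto [-1, 3].
clip(8.8505) = 3.0, clip(1.6543) = 1.6543, clip(2.1997) = 2.1997, clip(1.6861) = 1.6861
Projection = [3.0, 1.6543, 2.1997, 1.6861]
Squared diffs: [34.2284, 0.0, 0.0, 0.0]
Distance = sqrt(34.2284) = 5.8505


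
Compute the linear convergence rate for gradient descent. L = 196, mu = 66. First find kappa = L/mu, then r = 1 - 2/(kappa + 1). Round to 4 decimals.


Step 1: Compute the condition number.
kappa = L/mu = 196/66 = 2.9697
Step 2: Compute the convergence rate.
r = 1 - 2/(kappa + 1) = 1 - 2*mu/(L + mu) = (L - mu)/(L + mu) = 130/262 = 0.4962


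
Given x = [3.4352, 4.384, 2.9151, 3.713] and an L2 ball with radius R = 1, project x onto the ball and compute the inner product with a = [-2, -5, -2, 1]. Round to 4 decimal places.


Step 1: Compute ||x|| (intermediates to 6 decimals).
||x|| = sqrt(3.4352^2 + 4.384^2 + 2.9151^2 + 3.713^2) = 7.300975
Step 2: Project.
Since ||x|| > R, scale = R/||x|| = 1/7.300975 = 0.136968, proj(x) = scale * x
proj(x) = [0.470512, 0.600468, 0.399275, 0.508562]
Step 3: Dot product.
a^T * proj(x) = -2*0.470512 - 5*0.600468 - 2*0.399275 + 1*0.508562 = -4.2334


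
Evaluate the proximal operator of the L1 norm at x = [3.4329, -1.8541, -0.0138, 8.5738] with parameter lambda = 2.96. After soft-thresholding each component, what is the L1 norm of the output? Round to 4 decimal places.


Soft-thresholding with lambda = 2.96:
prox(3.4329) = sign(3.4329)*max(|3.4329| - 2.96, 0) = 0.4729
prox(-1.8541) = sign(-1.8541)*max(|-1.8541| - 2.96, 0) = 0.0
prox(-0.0138) = sign(-0.0138)*max(|-0.0138| - 2.96, 0) = 0.0
prox(8.5738) = sign(8.5738)*max(|8.5738| - 2.96, 0) = 5.6138
prox(x) = [0.4729, 0.0, 0.0, 5.6138]
||prox(x)||_1 = 0.4729 + 0.0 + 0.0 + 5.6138 = 6.0867


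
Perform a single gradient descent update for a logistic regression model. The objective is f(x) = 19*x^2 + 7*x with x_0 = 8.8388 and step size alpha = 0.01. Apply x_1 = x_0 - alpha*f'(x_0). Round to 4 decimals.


We compute the gradient at x_0 and apply the update.
f'(x) = 38*x + 7
f'(8.8388) = 38*8.8388 + 7 = 342.8744
x_1 = 8.8388 - 0.01*342.8744 = 5.4101


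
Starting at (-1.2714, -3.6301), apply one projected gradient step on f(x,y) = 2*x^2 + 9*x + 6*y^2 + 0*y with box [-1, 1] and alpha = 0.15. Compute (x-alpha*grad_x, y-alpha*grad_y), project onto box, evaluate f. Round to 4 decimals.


Step 1: Compute gradient at (-1.2714, -3.6301).
grad_x = 2*2*-1.2714 + 9 = 3.9144
grad_y = 2*6*-3.6301 + 0 = -43.5612
Step 2: Gradient step.
x_raw = -1.2714 - 0.15*3.9144 = -1.8586
y_raw = -3.6301 - 0.15*-43.5612 = 2.9041
Step 3: Project onto [-1, 1].
x_proj = clip(-1.8586) = -1.0
y_proj = clip(2.9041) = 1.0
Step 4: Evaluate f.
f(-1.0, 1.0) = -1.0


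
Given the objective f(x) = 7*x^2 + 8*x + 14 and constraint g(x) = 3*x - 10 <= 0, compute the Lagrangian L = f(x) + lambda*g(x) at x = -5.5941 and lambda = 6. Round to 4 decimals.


Step 1: Evaluate f(x).
f(-5.5941) = 7*(-5.5941)^2 + 8*(-5.5941) + 14 = 188.3049
Step 2: Evaluate g(x).
g(-5.5941) = 3*-5.5941 - 10 = -26.7823
Step 3: Compute Lagrangian.
L = 188.3049 + 6*-26.7823 = 27.6111


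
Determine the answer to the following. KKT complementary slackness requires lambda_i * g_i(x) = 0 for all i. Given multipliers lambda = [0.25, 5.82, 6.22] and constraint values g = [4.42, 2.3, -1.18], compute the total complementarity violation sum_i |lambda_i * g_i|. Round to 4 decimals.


KKT complementary slackness check:
lambda_1 * g_1 = 0.25 * 4.42 = 1.105
lambda_2 * g_2 = 5.82 * 2.3 = 13.386
lambda_3 * g_3 = 6.22 * -1.18 = -7.3396
Total violation = 1.105 + 13.386 + 7.3396 = 21.8306


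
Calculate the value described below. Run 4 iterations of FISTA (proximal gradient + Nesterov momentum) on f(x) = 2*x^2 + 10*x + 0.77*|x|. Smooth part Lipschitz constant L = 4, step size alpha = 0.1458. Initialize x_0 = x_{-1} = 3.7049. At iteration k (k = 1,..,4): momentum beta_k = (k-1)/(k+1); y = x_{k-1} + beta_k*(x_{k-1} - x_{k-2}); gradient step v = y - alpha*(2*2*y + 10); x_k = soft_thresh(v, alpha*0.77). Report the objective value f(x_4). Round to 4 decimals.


FISTA on f(x) = 2*x^2 + 10*x + 0.77*|x|
L = 4, alpha = 0.1458
Iteration 1: beta = 0.0, y = 3.7049 + 0.0*(3.7049 - 3.7049) = 3.7049
  grad(y) = 24.8196, v = y - alpha*grad = 0.0862
  prox(v) = soft_thresh(0.0862, 0.1123) = 0.0
Iteration 2: beta = 0.3333, y = 0.0 + 0.3333*(0.0 - 3.7049) = -1.235
  grad(y) = 5.0601, v = y - alpha*grad = -1.9727
  prox(v) = soft_thresh(-1.9727, 0.1123) = -1.8605
Iteration 3: beta = 0.5, y = -1.8605 + 0.5*(-1.8605 - 0.0) = -2.7907
  grad(y) = -1.1628, v = y - alpha*grad = -2.6212
  prox(v) = soft_thresh(-2.6212, 0.1123) = -2.5089
Iteration 4: beta = 0.6, y = -2.5089 + 0.6*(-2.5089 + 1.8605) = -2.898
  grad(y) = -1.5918, v = y - alpha*grad = -2.6659
  prox(v) = soft_thresh(-2.6659, 0.1123) = -2.5536
f(x_4) = 2*(-2.5536)^2 + 10*(-2.5536) + 0.77*|-2.5536| = -10.528


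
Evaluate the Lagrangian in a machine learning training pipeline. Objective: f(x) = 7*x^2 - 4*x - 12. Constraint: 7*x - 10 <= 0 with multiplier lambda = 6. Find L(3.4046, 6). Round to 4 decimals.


Step 1: Evaluate f(x).
f(3.4046) = 7*3.4046^2 - 4*3.4046 - 12 = 55.5207
Step 2: Evaluate g(x).
g(3.4046) = 7*3.4046 - 10 = 13.8322
Step 3: Compute Lagrangian.
L = 55.5207 + 6*13.8322 = 138.5139


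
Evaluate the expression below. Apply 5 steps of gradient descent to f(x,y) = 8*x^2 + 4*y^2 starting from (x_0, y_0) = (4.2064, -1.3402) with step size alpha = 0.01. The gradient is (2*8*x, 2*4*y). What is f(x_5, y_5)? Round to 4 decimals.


Gradient descent on f(x,y) = 8*x^2 + 4*y^2.
Starting point: (4.2064, -1.3402), alpha = 0.01
Step 1: grad_x = 2*8*4.2064 = 67.3024, grad_y = 2*4*-1.3402 = -10.7216
  x_1 = 4.2064 - 0.01*67.3024 = 3.5334
  y_1 = -1.3402 - 0.01*-10.7216 = -1.233
Step 2: grad_x = 2*8*3.5334 = 56.534, grad_y = 2*4*-1.233 = -9.8639
  x_2 = 3.5334 - 0.01*56.534 = 2.968
  y_2 = -1.233 - 0.01*-9.8639 = -1.1343
Step 3: grad_x = 2*8*2.968 = 47.4886, grad_y = 2*4*-1.1343 = -9.0748
  x_3 = 2.968 - 0.01*47.4886 = 2.4932
  y_3 = -1.1343 - 0.01*-9.0748 = -1.0436
Step 4: grad_x = 2*8*2.4932 = 39.8904, grad_y = 2*4*-1.0436 = -8.3488
  x_4 = 2.4932 - 0.01*39.8904 = 2.0942
  y_4 = -1.0436 - 0.01*-8.3488 = -0.9601
Step 5: grad_x = 2*8*2.0942 = 33.5079, grad_y = 2*4*-0.9601 = -7.6809
  x_5 = 2.0942 - 0.01*33.5079 = 1.7592
  y_5 = -0.9601 - 0.01*-7.6809 = -0.8833
f(1.7592, -0.8833) = 8*1.7592^2 + 4*(-0.8833)^2 = 27.8782


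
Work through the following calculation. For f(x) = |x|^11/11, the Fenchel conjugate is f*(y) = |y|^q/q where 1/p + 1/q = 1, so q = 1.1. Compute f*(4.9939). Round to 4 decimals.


The conjugate exponent q satisfies 1/p + 1/q = 1.
p = 11, so q = 11/(11 - 1) = 1.1
|y|^q = 4.9939^1.1 = 5.8652
f*(4.9939) = 5.8652 / 1.1 = 5.332


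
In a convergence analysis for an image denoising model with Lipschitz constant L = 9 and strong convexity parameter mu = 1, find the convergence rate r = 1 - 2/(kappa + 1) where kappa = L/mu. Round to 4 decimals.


Step 1: Compute the condition number.
kappa = L/mu = 9/1 = 9.0
Step 2: Compute the convergence rate.
r = 1 - 2/(kappa + 1) = 1 - 2*mu/(L + mu) = (L - mu)/(L + mu) = 8/10 = 0.8


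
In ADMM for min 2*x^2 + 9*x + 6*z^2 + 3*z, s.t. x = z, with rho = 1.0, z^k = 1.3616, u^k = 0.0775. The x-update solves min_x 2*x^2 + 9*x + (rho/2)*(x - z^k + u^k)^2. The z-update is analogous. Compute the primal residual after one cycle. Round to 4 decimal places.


ADMM iteration with rho = 1.0, z^k = 1.3616, u^k = 0.0775
Step 1: x-update.
Minimize 2*x^2 + 9*x + (1.0/2)*(x - 1.3616 + 0.0775)^2
FOC: (2*2 + 1.0)*x = -9 + 1.0*(1.3616 - 0.0775)
x^{k+1} = -1.5432
Step 2: z-update.
Minimize 6*z^2 + 3*z + (1.0/2)*(-1.5432 - z + 0.0775)^2
FOC: (2*6 + 1.0)*z = -3 + 1.0*(-1.5432 + 0.0775)
z^{k+1} = -0.3435
Step 3: u-update.
u^{k+1} = 0.0775 - 1.5432 + 0.3435 = -1.1222
Step 4: Primal residual = |-1.5432 + 0.3435| = 1.1997


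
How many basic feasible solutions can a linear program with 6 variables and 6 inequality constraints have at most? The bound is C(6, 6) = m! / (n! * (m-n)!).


Each vertex corresponds to some choice of n active constraints out of m, so the number of vertices is at most C(m, n) = m! / (n!(m-n)!).
m = 6, n = 6
Numerator: 6 * 5 * 4 * 3 * 2 * 1
Denominator: 6! = 720
C(6, 6) = 1


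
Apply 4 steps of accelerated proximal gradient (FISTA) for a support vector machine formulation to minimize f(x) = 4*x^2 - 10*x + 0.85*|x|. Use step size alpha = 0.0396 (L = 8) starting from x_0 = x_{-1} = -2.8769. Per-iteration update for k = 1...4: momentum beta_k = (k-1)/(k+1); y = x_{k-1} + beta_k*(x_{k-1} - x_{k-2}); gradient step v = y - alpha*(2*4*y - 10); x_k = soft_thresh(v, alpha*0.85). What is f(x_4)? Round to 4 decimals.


FISTA on f(x) = 4*x^2 - 10*x + 0.85*|x|
L = 8, alpha = 0.0396
Iteration 1: beta = 0.0, y = -2.8769 + 0.0*(-2.8769 + 2.8769) = -2.8769
  grad(y) = -33.0152, v = y - alpha*grad = -1.5695
  prox(v) = soft_thresh(-1.5695, 0.0337) = -1.5358
Iteration 2: beta = 0.3333, y = -1.5358 + 0.3333*(-1.5358 + 2.8769) = -1.0888
  grad(y) = -18.7105, v = y - alpha*grad = -0.3479
  prox(v) = soft_thresh(-0.3479, 0.0337) = -0.3142
Iteration 3: beta = 0.5, y = -0.3142 + 0.5*(-0.3142 + 1.5358) = 0.2966
  grad(y) = -7.6273, v = y - alpha*grad = 0.5986
  prox(v) = soft_thresh(0.5986, 0.0337) = 0.565
Iteration 4: beta = 0.6, y = 0.565 + 0.6*(0.565 + 0.3142) = 1.0925
  grad(y) = -1.2601, v = y - alpha*grad = 1.1424
  prox(v) = soft_thresh(1.1424, 0.0337) = 1.1087
f(x_4) = 4*1.1087^2 - 10*1.1087 + 0.85*|1.1087| = -5.2277


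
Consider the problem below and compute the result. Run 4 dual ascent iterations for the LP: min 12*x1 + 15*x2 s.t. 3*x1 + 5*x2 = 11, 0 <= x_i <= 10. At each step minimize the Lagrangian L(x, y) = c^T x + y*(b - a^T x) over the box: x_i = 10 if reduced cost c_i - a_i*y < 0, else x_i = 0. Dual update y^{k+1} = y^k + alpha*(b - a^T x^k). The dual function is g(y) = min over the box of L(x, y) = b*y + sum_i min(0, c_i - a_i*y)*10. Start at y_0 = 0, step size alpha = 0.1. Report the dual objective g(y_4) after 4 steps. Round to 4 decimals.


Dual ascent for LP: min 12*x1 + 15*x2, 3*x1 + 5*x2 = 11, 0 <= x_i <= 10
Step 1: y^k = 0.0, reduced costs: (12.0, 15.0)
  x^k = (0.0, 0.0), subgradient = b - a^T x = 11.0
  y^{k+1} = 0.0 + 0.1*11.0 = 1.1
Step 2: y^k = 1.1, reduced costs: (8.7, 9.5)
  x^k = (0.0, 0.0), subgradient = b - a^T x = 11.0
  y^{k+1} = 1.1 + 0.1*11.0 = 2.2
Step 3: y^k = 2.2, reduced costs: (5.4, 4.0)
  x^k = (0.0, 0.0), subgradient = b - a^T x = 11.0
  y^{k+1} = 2.2 + 0.1*11.0 = 3.3
Step 4: y^k = 3.3, reduced costs: (2.1, -1.5)
  x^k = (0.0, 10.0), subgradient = b - a^T x = -39.0
  y^{k+1} = 3.3 + 0.1*-39.0 = -0.6
Dual objective at y_4 = -0.6: reduced costs (13.8, 18.0), box minimizer x = (0.0, 0.0)
g(y_4) = b*y + (c1 - a1*y)*x1 + (c2 - a2*y)*x2 = 11*(-0.6) + 13.8*0.0 + 18.0*0.0 = -6.6 + 0.0 + 0.0 = -6.6


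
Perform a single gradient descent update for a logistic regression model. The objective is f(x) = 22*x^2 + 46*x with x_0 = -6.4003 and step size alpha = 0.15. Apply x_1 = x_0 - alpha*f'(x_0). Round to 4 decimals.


We compute the gradient at x_0 and apply the update.
f'(x) = 44*x + 46
f'(-6.4003) = 44*-6.4003 + 46 = -235.6132
x_1 = -6.4003 - 0.15*-235.6132 = 28.9417


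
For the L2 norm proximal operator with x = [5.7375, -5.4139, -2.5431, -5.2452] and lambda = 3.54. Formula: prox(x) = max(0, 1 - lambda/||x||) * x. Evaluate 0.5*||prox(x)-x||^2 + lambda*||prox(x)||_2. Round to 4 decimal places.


Step 1: Compute ||x||.
||x|| = 9.8086
Step 2: Compute scaling factor.
scale = max(0, 1 - 3.54/9.8086) = 0.6391
Step 3: prox(x) = [3.6668, -3.46, -1.6253, -3.3522]
||prox(x)|| = 6.2686
Step 4: Proximal objective.
0.5*||prox-x||^2 = 6.2658
lambda*||prox|| = 22.1908
Total = 28.4567


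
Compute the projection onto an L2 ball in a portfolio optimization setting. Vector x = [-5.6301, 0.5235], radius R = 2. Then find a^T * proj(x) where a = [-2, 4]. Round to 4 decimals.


Step 1: Compute ||x|| (intermediates to 6 decimals).
||x|| = sqrt((-5.6301)^2 + 0.5235^2) = 5.654386
Step 2: Project.
Since ||x|| > R, scale = R/||x|| = 2/5.654386 = 0.353708, proj(x) = scale * x
proj(x) = [-1.991411, 0.185166]
Step 3: Dot product.
a^T * proj(x) = -2*(-1.991411) + 4*0.185166 = 4.7235


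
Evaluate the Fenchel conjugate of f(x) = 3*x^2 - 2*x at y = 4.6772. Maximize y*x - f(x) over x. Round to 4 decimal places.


f*(y) = sup_x {y*x - a*x^2 - b*x} = sup_x {(y-b)*x - a*x^2}
FOC: (y - b) - 2a*x = 0 => x* = (y - b)/(2a)
x* = (4.6772 + 2)/(2*3) = 1.1129
f*(4.6772) = (y-b)^2/(4a) = (4.6772 + 2)^2/(4*3)
= 44.585/12 = 3.7154


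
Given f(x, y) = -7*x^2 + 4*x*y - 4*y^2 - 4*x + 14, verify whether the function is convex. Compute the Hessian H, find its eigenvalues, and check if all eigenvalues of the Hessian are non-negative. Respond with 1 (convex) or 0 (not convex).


The Hessian of f(x,y) = -7*x^2 + 4*x*y - 4*y^2 - 4*x + 14 is:
H = [[-14, 4], [4, -8]]
Trace = -14 - 8 = -22
Determinant = -14*-8 - (4)^2 = 96
Discriminant = (-22)^2 - 4*96 = 100.0
Eigenvalues: lambda_1 = -16.0, lambda_2 = -6.0
The function is not convex.

0


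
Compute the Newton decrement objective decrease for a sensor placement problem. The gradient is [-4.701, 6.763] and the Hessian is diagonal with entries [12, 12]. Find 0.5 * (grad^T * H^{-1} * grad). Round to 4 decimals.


Step 1: H is diagonal, so H^(-1) * g = [-0.3918, 0.5636].
Step 2: g^T H^(-1) g = sum_i g_i^2 / H_ii
  = (-4.701)^2/12 + (6.763)^2/12
  = 1.8416 + 3.8115 = 5.6531
Step 3: Objective decrease = 0.5 * g^T H^(-1) g = 2.8266


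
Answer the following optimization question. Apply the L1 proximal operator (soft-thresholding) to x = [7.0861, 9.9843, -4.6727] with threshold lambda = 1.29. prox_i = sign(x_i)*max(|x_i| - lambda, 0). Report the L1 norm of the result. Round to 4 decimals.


Soft-thresholding with lambda = 1.29:
prox(7.0861) = sign(7.0861)*max(|7.0861| - 1.29, 0) = 5.7961
prox(9.9843) = sign(9.9843)*max(|9.9843| - 1.29, 0) = 8.6943
prox(-4.6727) = sign(-4.6727)*max(|-4.6727| - 1.29, 0) = -3.3827
prox(x) = [5.7961, 8.6943, -3.3827]
||prox(x)||_1 = 5.7961 + 8.6943 + 3.3827 = 17.8731


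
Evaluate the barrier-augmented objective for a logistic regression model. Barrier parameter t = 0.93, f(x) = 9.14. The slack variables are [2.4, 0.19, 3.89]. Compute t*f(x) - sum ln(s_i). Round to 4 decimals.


Step 1: Compute log-barrier.
ln values: [0.8755, -1.6607, 1.3584]
phi = -(0.8755 - 1.6607 + 1.3584) = -0.5731
Step 2: Compute augmented objective.
t*f(x) = 0.93*9.14 = 8.5002
Total = 8.5002 - 0.5731 = 7.9271


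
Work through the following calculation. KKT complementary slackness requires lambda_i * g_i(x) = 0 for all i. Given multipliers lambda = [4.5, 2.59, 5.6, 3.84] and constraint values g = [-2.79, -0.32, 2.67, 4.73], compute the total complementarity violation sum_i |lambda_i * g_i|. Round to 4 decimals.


KKT complementary slackness check:
lambda_1 * g_1 = 4.5 * -2.79 = -12.555
lambda_2 * g_2 = 2.59 * -0.32 = -0.8288
lambda_3 * g_3 = 5.6 * 2.67 = 14.952
lambda_4 * g_4 = 3.84 * 4.73 = 18.1632
Total violation = 12.555 + 0.8288 + 14.952 + 18.1632 = 46.499


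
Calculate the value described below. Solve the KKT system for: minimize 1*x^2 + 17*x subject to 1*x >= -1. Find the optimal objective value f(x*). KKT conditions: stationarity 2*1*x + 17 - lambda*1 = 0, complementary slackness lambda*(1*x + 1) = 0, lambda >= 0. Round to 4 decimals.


Step 1: Try lambda = 0 (constraint inactive).
x_unc = -17/(2*1) = -8.5
Check: 1*-8.5 = -8.5 < -1 -- violated!
Step 2: Constraint must be active: 1*x = -1
x* = -1/1 = -1.0
lambda = (2*1*(-1.0) + 17)/1 = 15.0
Step 3: Compute optimal value.
f(x*) = 1*(-1.0)^2 + 17*(-1.0) = -16.0


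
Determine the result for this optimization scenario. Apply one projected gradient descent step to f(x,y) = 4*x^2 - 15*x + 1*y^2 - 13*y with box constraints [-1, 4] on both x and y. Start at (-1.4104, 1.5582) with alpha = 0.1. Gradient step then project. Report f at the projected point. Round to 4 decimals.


Step 1: Compute gradient at (-1.4104, 1.5582).
grad_x = 2*4*-1.4104 - 15 = -26.2832
grad_y = 2*1*1.5582 - 13 = -9.8836
Step 2: Gradient step.
x_raw = -1.4104 - 0.1*-26.2832 = 1.2179
y_raw = 1.5582 - 0.1*-9.8836 = 2.5466
Step 3: Project onto [-1, 4].
x_proj = clip(1.2179) = 1.2179
y_proj = clip(2.5466) = 2.5466
Step 4: Evaluate f.
f(1.2179, 2.5466) = -38.9558


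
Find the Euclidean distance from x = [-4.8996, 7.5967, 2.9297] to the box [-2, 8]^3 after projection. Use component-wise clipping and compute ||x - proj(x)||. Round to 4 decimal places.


Project each component onto [-2, 8].
clip(-4.8996) = -2.0, clip(7.5967) = 7.5967, clip(2.9297) = 2.9297
Projection = [-2.0, 7.5967, 2.9297]
Squared diffs: [8.4077, 0.0, 0.0]
Distance = sqrt(8.4077) = 2.8996


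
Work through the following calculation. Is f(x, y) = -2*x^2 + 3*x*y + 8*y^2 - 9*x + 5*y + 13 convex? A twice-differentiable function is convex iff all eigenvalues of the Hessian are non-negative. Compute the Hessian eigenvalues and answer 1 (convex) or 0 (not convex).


The Hessian of f(x,y) = -2*x^2 + 3*x*y + 8*y^2 - 9*x + 5*y + 13 is:
H = [[-4, 3], [3, 16]]
Trace = -4 + 16 = 12
Determinant = -4*16 - (3)^2 = -73
Discriminant = (12)^2 - 4*-73 = 436.0
Eigenvalues: lambda_1 = -4.4403, lambda_2 = 16.4403
The function is not convex.

0


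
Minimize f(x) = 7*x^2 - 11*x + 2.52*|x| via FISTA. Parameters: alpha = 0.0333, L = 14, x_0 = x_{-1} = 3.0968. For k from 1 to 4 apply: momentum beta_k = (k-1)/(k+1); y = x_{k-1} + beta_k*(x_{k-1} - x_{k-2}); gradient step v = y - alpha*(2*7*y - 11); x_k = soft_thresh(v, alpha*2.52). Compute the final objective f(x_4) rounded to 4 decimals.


FISTA on f(x) = 7*x^2 - 11*x + 2.52*|x|
L = 14, alpha = 0.0333
Iteration 1: beta = 0.0, y = 3.0968 + 0.0*(3.0968 - 3.0968) = 3.0968
  grad(y) = 32.3552, v = y - alpha*grad = 2.0194
  prox(v) = soft_thresh(2.0194, 0.0839) = 1.9355
Iteration 2: beta = 0.3333, y = 1.9355 + 0.3333*(1.9355 - 3.0968) = 1.5483
  grad(y) = 10.6768, v = y - alpha*grad = 1.1928
  prox(v) = soft_thresh(1.1928, 0.0839) = 1.1089
Iteration 3: beta = 0.5, y = 1.1089 + 0.5*(1.1089 - 1.9355) = 0.6956
  grad(y) = -1.2615, v = y - alpha*grad = 0.7376
  prox(v) = soft_thresh(0.7376, 0.0839) = 0.6537
Iteration 4: beta = 0.6, y = 0.6537 + 0.6*(0.6537 - 1.1089) = 0.3806
  grad(y) = -5.6718, v = y - alpha*grad = 0.5695
  prox(v) = soft_thresh(0.5695, 0.0839) = 0.4855
f(x_4) = 7*0.4855^2 - 11*0.4855 + 2.52*|0.4855| = -2.4671


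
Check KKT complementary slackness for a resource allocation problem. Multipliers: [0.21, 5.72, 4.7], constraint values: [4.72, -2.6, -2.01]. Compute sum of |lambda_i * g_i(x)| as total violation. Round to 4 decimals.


KKT complementary slackness check:
lambda_1 * g_1 = 0.21 * 4.72 = 0.9912
lambda_2 * g_2 = 5.72 * -2.6 = -14.872
lambda_3 * g_3 = 4.7 * -2.01 = -9.447
Total violation = 0.9912 + 14.872 + 9.447 = 25.3102


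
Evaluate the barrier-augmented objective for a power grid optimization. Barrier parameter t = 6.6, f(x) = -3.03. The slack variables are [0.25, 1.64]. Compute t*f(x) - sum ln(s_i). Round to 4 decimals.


Step 1: Compute log-barrier.
ln values: [-1.3863, 0.4947]
phi = -(-1.3863 + 0.4947) = 0.8916
Step 2: Compute augmented objective.
t*f(x) = 6.6*-3.03 = -19.998
Total = -19.998 + 0.8916 = -19.1064


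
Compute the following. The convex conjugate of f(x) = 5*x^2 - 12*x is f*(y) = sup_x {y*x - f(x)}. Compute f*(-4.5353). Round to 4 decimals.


f*(y) = sup_x {y*x - a*x^2 - b*x} = sup_x {(y-b)*x - a*x^2}
FOC: (y - b) - 2a*x = 0 => x* = (y - b)/(2a)
x* = (-4.5353 + 12)/(2*5) = 0.7465
f*(-4.5353) = (y-b)^2/(4a) = (-4.5353 + 12)^2/(4*5)
= 55.7217/20 = 2.7861


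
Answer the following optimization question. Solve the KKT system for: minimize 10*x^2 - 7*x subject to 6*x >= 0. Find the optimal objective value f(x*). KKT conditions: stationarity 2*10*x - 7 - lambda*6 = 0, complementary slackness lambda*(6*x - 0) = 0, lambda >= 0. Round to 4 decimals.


Step 1: Try lambda = 0 (constraint inactive).
Stationarity: 2*10*x - 7 = 0
x* = 7/(2*10) = 0.35
Check constraint: 6*0.35 = 2.1 >= 0 -- satisfied.
Step 2: Compute optimal value.
f(x*) = 10*0.35^2 - 7*0.35 = -1.225


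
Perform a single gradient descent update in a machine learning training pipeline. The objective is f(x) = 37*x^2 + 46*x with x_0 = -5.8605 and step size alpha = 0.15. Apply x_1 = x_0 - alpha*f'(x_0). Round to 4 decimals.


We compute the gradient at x_0 and apply the update.
f'(x) = 74*x + 46
f'(-5.8605) = 74*-5.8605 + 46 = -387.677
x_1 = -5.8605 - 0.15*-387.677 = 52.2911


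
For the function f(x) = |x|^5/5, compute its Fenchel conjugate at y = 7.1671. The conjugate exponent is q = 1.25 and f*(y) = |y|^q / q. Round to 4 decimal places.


The conjugate exponent q satisfies 1/p + 1/q = 1.
p = 5, so q = 5/(5 - 1) = 1.25
|y|^q = 7.1671^1.25 = 11.7268
f*(7.1671) = 11.7268 / 1.25 = 9.3814


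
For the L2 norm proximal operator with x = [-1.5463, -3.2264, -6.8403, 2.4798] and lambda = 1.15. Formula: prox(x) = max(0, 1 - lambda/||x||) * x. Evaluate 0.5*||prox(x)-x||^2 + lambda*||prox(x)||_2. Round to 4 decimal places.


Step 1: Compute ||x||.
||x|| = 8.108
Step 2: Compute scaling factor.
scale = max(0, 1 - 1.15/8.108) = 0.8582
Step 3: prox(x) = [-1.327, -2.7688, -5.8701, 2.1281]
||prox(x)|| = 6.958
Step 4: Proximal objective.
0.5*||prox-x||^2 = 0.6613
lambda*||prox|| = 8.0017
Total = 8.663


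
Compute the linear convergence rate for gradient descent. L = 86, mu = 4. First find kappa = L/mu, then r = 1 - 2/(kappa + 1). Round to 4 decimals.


Step 1: Compute the condition number.
kappa = L/mu = 86/4 = 21.5
Step 2: Compute the convergence rate.
r = 1 - 2/(kappa + 1) = 1 - 2*mu/(L + mu) = (L - mu)/(L + mu) = 82/90 = 0.9111


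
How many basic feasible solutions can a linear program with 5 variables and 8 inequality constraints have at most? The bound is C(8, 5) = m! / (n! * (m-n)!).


Each vertex corresponds to some choice of n active constraints out of m, so the number of vertices is at most C(m, n) = m! / (n!(m-n)!).
m = 8, n = 5
Numerator: 8 * 7 * 6 * 5 * 4
Denominator: 5! = 120
C(8, 5) = 56


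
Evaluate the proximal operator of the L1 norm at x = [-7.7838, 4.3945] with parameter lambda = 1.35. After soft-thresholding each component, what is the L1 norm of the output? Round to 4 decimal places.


Soft-thresholding with lambda = 1.35:
prox(-7.7838) = sign(-7.7838)*max(|-7.7838| - 1.35, 0) = -6.4338
prox(4.3945) = sign(4.3945)*max(|4.3945| - 1.35, 0) = 3.0445
prox(x) = [-6.4338, 3.0445]
||prox(x)||_1 = 6.4338 + 3.0445 = 9.4783


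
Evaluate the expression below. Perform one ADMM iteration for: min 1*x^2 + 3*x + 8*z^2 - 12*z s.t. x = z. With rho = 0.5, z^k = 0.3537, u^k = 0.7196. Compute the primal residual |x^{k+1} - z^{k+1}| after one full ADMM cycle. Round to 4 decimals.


ADMM iteration with rho = 0.5, z^k = 0.3537, u^k = 0.7196
Step 1: x-update.
Minimize 1*x^2 + 3*x + (0.5/2)*(x - 0.3537 + 0.7196)^2
FOC: (2*1 + 0.5)*x = -3 + 0.5*(0.3537 - 0.7196)
x^{k+1} = -1.2732
Step 2: z-update.
Minimize 8*z^2 - 12*z + (0.5/2)*(-1.2732 - z + 0.7196)^2
FOC: (2*8 + 0.5)*z = 12 + 0.5*(-1.2732 + 0.7196)
z^{k+1} = 0.7105
Step 3: u-update.
u^{k+1} = 0.7196 - 1.2732 - 0.7105 = -1.2641
Step 4: Primal residual = |-1.2732 - 0.7105| = 1.9837


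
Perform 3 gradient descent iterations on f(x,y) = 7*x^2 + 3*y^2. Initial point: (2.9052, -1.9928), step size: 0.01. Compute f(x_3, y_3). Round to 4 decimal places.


Gradient descent on f(x,y) = 7*x^2 + 3*y^2.
Starting point: (2.9052, -1.9928), alpha = 0.01
Step 1: grad_x = 2*7*2.9052 = 40.6728, grad_y = 2*3*-1.9928 = -11.9568
  x_1 = 2.9052 - 0.01*40.6728 = 2.4985
  y_1 = -1.9928 - 0.01*-11.9568 = -1.8732
Step 2: grad_x = 2*7*2.4985 = 34.9786, grad_y = 2*3*-1.8732 = -11.2394
  x_2 = 2.4985 - 0.01*34.9786 = 2.1487
  y_2 = -1.8732 - 0.01*-11.2394 = -1.7608
Step 3: grad_x = 2*7*2.1487 = 30.0816, grad_y = 2*3*-1.7608 = -10.565
  x_3 = 2.1487 - 0.01*30.0816 = 1.8479
  y_3 = -1.7608 - 0.01*-10.565 = -1.6552
f(1.8479, -1.6552) = 7*1.8479^2 + 3*(-1.6552)^2 = 32.1213
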